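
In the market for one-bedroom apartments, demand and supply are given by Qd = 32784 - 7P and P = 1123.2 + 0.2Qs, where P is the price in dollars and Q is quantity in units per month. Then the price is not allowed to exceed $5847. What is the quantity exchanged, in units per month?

Rearranging supply gives Qs = 5P - 5616. Setting quantity demanded equal to quantity supplied, 32784 - 7P = 5P - 5616, gives P* = 3200 and Q* = 10384.
Since 5847 is above P* = 3200, the ceiling does not bind and the free-market outcome prevails.

10384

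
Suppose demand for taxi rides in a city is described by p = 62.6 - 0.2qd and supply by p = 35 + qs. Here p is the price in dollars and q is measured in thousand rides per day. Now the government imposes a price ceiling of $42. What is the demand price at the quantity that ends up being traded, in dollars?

61.2

Rearranging demand gives qd = 313 - 5p; rearranging supply gives qs = p - 35. In a free market, 313 - 5p = p - 35 gives the equilibrium p* = 58, q* = 23.
Since 42 < 58, the ceiling is binding.
At p = 42: qd = 313 - 5·42 = 103 and qs = 42 - 35 = 7.
Only 7 units reach the market. On the demand curve, the marginal buyer's willingness to pay at q = 7 is (313 - 7)/5 = 61.2.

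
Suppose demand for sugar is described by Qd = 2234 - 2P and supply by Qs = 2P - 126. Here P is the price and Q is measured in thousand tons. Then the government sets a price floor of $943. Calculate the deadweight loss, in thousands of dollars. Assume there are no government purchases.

In a free market, 2234 - 2P = 2P - 126 gives the equilibrium P* = 590, Q* = 1054.
Because the floor (943) lies above the market-clearing price, it is binding.
At P = 943: Qd = 2234 - 2·943 = 348 and Qs = 2·943 - 126 = 1760.
Quantity traded falls to 348. At Q = 348 the demand price is (2234 - 348)/2 = 943 and the supply price is (126 + 348)/2 = 237.
Deadweight loss = ½ · (943 - 237) · (1054 - 348) = ½ · 706 · 706 = 249218.

249218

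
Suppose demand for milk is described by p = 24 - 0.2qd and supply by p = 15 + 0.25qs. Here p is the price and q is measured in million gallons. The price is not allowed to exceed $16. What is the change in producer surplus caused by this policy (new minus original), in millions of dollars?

-48

Rearranging demand gives qd = 120 - 5p; rearranging supply gives qs = 4p - 60. Equilibrium: 120 - 5p = 4p - 60, so 180 = 9p and p* = 20, q* = 20.
Because the ceiling (16) lies below the market-clearing price, it is binding.
At p = 16: qd = 120 - 5·16 = 40 and qs = 4·16 - 60 = 4.
Producer surplus without the control is ½ · (20 - 15) · 20 = 50.
With the ceiling, producers sell 4 units at 16, so PS = ½ · (16 - 15) · 4 = 2.
Change in producer surplus = 2 - 50 = -48.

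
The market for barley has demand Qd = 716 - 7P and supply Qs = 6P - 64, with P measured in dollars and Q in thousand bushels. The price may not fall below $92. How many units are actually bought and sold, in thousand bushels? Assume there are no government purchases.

72

Without the control the market clears where 716 - 7P = 6P - 64, i.e. P* = 60 and Q* = 296.
Since 92 > 60, the floor is binding.
At P = 92: Qd = 716 - 7·92 = 72 and Qs = 6·92 - 64 = 488.
The quantity actually transacted is the short side, demand: 72.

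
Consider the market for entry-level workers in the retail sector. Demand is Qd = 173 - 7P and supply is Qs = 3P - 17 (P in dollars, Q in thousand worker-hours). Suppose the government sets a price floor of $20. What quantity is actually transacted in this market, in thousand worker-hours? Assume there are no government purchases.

33

Setting quantity demanded equal to quantity supplied, 173 - 7P = 3P - 17, gives P* = 19 and Q* = 40.
Since 20 > 19, the floor is binding.
At P = 20: Qd = 173 - 7·20 = 33 and Qs = 3·20 - 17 = 43.
The quantity actually transacted is the short side, demand: 33.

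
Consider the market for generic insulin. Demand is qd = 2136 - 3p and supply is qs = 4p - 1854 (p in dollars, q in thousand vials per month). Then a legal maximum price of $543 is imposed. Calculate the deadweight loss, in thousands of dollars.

Without the control the market clears where 2136 - 3p = 4p - 1854, i.e. p* = 570 and q* = 426.
The ceiling of 543 is below the equilibrium price 570, so it binds.
At p = 543: qd = 2136 - 3·543 = 507 and qs = 4·543 - 1854 = 318.
Quantity traded falls to 318. At q = 318 the demand price is (2136 - 318)/3 = 606 and the supply price is (1854 + 318)/4 = 543.
Deadweight loss = ½ · (606 - 543) · (426 - 318) = ½ · 63 · 108 = 3402.

3402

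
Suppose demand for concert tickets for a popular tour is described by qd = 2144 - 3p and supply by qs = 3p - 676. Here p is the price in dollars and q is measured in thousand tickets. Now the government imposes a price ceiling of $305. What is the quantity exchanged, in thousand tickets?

Setting quantity demanded equal to quantity supplied, 2144 - 3p = 3p - 676, gives p* = 470 and q* = 734.
Since 305 < 470, the ceiling is binding.
At p = 305: qd = 2144 - 3·305 = 1229 and qs = 3·305 - 676 = 239.
The quantity actually transacted is the short side, supply: 239.

239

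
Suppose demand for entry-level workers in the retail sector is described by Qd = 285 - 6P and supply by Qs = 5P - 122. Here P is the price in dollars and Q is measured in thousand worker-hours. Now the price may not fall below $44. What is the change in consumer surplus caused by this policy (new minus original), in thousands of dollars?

Setting quantity demanded equal to quantity supplied, 285 - 6P = 5P - 122, gives P* = 37 and Q* = 63.
Because the floor (44) lies above the market-clearing price, it is binding.
At P = 44: Qd = 285 - 6·44 = 21 and Qs = 5·44 - 122 = 98.
Consumer surplus without the control is ½ · (47.5 - 37) · 63 = 330.75.
With the floor, consumers buy 21 units at 44, so CS = ½ · (47.5 - 44) · 21 = 36.75.
Change in consumer surplus = 36.75 - 330.75 = -294.

-294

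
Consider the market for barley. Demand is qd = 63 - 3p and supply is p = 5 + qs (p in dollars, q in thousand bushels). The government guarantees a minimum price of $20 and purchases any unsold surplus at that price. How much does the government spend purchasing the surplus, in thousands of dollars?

240

Rearranging supply gives qs = p - 5. Without the control the market clears where 63 - 3p = p - 5, i.e. p* = 17 and q* = 12.
The floor of 20 is above the equilibrium price 17, so it binds.
At p = 20: qd = 63 - 3·20 = 3 and qs = 20 - 5 = 15.
Surplus = qs - qd = 12.
Government expenditure = surplus × support price = 12 × 20 = 240.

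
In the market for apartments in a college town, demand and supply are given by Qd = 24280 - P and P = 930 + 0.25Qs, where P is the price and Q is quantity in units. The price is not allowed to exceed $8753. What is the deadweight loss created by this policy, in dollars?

0

Rearranging supply gives Qs = 4P - 3720. Without the control the market clears where 24280 - P = 4P - 3720, i.e. P* = 5600 and Q* = 18680.
The ceiling of 8753 is above the equilibrium price 5600, so it is not binding; the market clears at P* = 5600, Q* = 18680.
Since the control does not bind, no trades are prevented and deadweight loss is zero.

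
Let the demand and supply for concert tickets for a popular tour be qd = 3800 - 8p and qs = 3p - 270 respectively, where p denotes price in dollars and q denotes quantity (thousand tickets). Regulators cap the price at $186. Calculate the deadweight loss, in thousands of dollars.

In a free market, 3800 - 8p = 3p - 270 gives the equilibrium p* = 370, q* = 840.
Since 186 < 370, the ceiling is binding.
At p = 186: qd = 3800 - 8·186 = 2312 and qs = 3·186 - 270 = 288.
Quantity traded falls to 288. At q = 288 the demand price is (3800 - 288)/8 = 439 and the supply price is (270 + 288)/3 = 186.
Deadweight loss = ½ · (439 - 186) · (840 - 288) = ½ · 253 · 552 = 69828.

69828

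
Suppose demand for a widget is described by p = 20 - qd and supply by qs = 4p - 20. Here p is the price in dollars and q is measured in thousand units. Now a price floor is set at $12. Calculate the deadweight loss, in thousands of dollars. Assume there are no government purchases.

Rearranging demand gives qd = 20 - p. Without the control the market clears where 20 - p = 4p - 20, i.e. p* = 8 and q* = 12.
Because the floor (12) lies above the market-clearing price, it is binding.
At p = 12: qd = 20 - 12 = 8 and qs = 4·12 - 20 = 28.
Quantity traded falls to 8. At q = 8 the demand price is 20 - 8 = 12 and the supply price is (20 + 8)/4 = 7.
Deadweight loss = ½ · (12 - 7) · (12 - 8) = ½ · 5 · 4 = 10.

10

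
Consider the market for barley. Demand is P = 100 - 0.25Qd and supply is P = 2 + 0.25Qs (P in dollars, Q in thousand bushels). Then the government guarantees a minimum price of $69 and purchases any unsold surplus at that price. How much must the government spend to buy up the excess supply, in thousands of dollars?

9936

Rearranging demand gives Qd = 400 - 4P; rearranging supply gives Qs = 4P - 8. Without the control the market clears where 400 - 4P = 4P - 8, i.e. P* = 51 and Q* = 196.
Because the floor (69) lies above the market-clearing price, it is binding.
At P = 69: Qd = 400 - 4·69 = 124 and Qs = 4·69 - 8 = 268.
Surplus = Qs - Qd = 144.
Government expenditure = surplus × support price = 144 × 69 = 9936.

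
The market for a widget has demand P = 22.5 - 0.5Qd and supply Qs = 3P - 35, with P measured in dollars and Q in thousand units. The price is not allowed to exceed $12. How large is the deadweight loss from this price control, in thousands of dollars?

60

Rearranging demand gives Qd = 45 - 2P. Equilibrium: 45 - 2P = 3P - 35, so 80 = 5P and P* = 16, Q* = 13.
The ceiling of 12 is below the equilibrium price 16, so it binds.
At P = 12: Qd = 45 - 2·12 = 21 and Qs = 3·12 - 35 = 1.
Quantity traded falls to 1. At Q = 1 the demand price is (45 - 1)/2 = 22 and the supply price is (35 + 1)/3 = 12.
Deadweight loss = ½ · (22 - 12) · (13 - 1) = ½ · 10 · 12 = 60.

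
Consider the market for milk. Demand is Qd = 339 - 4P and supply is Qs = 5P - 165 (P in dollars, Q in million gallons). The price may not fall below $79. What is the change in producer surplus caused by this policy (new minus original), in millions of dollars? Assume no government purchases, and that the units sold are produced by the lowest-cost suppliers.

Setting quantity demanded equal to quantity supplied, 339 - 4P = 5P - 165, gives P* = 56 and Q* = 115.
The floor of 79 is above the equilibrium price 56, so it binds.
At P = 79: Qd = 339 - 4·79 = 23 and Qs = 5·79 - 165 = 230.
Producer surplus without the control is ½ · (56 - 33) · 115 = 1322.5.
With the floor, 23 units are sold at 79. The supply price at Q = 23 is 37.6, so PS = ½ · [(79 - 33) + (79 - 37.6)] · 23 = 1005.1.
Change in producer surplus = 1005.1 - 1322.5 = -317.4.

-317.4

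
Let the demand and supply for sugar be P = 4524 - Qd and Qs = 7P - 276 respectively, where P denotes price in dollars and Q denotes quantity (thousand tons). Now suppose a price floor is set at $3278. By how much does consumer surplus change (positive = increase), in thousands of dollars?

-6922630

Rearranging demand gives Qd = 4524 - P. Equilibrium: 4524 - P = 7P - 276, so 4800 = 8P and P* = 600, Q* = 3924.
Since 3278 > 600, the floor is binding.
At P = 3278: Qd = 4524 - 3278 = 1246 and Qs = 7·3278 - 276 = 22670.
Consumer surplus without the control is ½ · (4524 - 600) · 3924 = 7698888.
With the floor, consumers buy 1246 units at 3278, so CS = ½ · (4524 - 3278) · 1246 = 776258.
Change in consumer surplus = 776258 - 7698888 = -6922630.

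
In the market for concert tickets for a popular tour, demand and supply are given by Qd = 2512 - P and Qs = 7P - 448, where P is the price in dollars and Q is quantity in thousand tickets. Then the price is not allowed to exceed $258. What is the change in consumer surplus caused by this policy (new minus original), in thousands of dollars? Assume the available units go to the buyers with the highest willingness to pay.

-155232

Setting quantity demanded equal to quantity supplied, 2512 - P = 7P - 448, gives P* = 370 and Q* = 2142.
The ceiling of 258 is below the equilibrium price 370, so it binds.
At P = 258: Qd = 2512 - 258 = 2254 and Qs = 7·258 - 448 = 1358.
Consumer surplus without the control is ½ · (2512 - 370) · 2142 = 2294082.
With the ceiling, 1358 units are sold at 258 (assume they go to the highest-value buyers). The demand price at Q = 1358 is 1154, so CS = ½ · [(2512 - 258) + (1154 - 258)] · 1358 = 2138850.
Change in consumer surplus = 2138850 - 2294082 = -155232.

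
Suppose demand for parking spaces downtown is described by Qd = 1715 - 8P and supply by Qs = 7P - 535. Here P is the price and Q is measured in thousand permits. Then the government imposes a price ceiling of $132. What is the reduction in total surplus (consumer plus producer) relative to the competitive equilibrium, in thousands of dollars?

2126.25

Equilibrium: 1715 - 8P = 7P - 535, so 2250 = 15P and P* = 150, Q* = 515.
Since 132 < 150, the ceiling is binding.
At P = 132: Qd = 1715 - 8·132 = 659 and Qs = 7·132 - 535 = 389.
Quantity traded falls to 389. At Q = 389 the demand price is (1715 - 389)/8 = 165.75 and the supply price is (535 + 389)/7 = 132.
Deadweight loss = ½ · (165.75 - 132) · (515 - 389) = ½ · 33.75 · 126 = 2126.25.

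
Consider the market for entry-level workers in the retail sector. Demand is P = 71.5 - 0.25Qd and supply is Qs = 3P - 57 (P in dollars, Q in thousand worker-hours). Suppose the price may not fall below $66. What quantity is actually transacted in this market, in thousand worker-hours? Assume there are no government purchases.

Rearranging demand gives Qd = 286 - 4P. Equilibrium: 286 - 4P = 3P - 57, so 343 = 7P and P* = 49, Q* = 90.
The floor of 66 is above the equilibrium price 49, so it binds.
At P = 66: Qd = 286 - 4·66 = 22 and Qs = 3·66 - 57 = 141.
The quantity actually transacted is the short side, demand: 22.

22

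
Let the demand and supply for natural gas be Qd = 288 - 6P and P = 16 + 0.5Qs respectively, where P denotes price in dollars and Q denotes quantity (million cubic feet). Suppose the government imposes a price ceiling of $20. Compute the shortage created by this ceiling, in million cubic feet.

160

Rearranging supply gives Qs = 2P - 32. In a free market, 288 - 6P = 2P - 32 gives the equilibrium P* = 40, Q* = 48.
Because the ceiling (20) lies below the market-clearing price, it is binding.
At P = 20: Qd = 288 - 6·20 = 168 and Qs = 2·20 - 32 = 8.
Shortage = Qd - Qs = 168 - 8 = 160.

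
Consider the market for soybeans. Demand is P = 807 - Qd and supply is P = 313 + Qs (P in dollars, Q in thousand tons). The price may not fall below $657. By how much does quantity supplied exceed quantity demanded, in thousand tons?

Rearranging demand gives Qd = 807 - P; rearranging supply gives Qs = P - 313. Setting quantity demanded equal to quantity supplied, 807 - P = P - 313, gives P* = 560 and Q* = 247.
Since 657 > 560, the floor is binding.
At P = 657: Qd = 807 - 657 = 150 and Qs = 657 - 313 = 344.
Surplus = Qs - Qd = 344 - 150 = 194.

194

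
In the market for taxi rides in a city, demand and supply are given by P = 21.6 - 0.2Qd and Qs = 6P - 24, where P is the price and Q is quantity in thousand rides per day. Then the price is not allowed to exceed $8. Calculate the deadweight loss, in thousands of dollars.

Rearranging demand gives Qd = 108 - 5P. In a free market, 108 - 5P = 6P - 24 gives the equilibrium P* = 12, Q* = 48.
Because the ceiling (8) lies below the market-clearing price, it is binding.
At P = 8: Qd = 108 - 5·8 = 68 and Qs = 6·8 - 24 = 24.
Quantity traded falls to 24. At Q = 24 the demand price is (108 - 24)/5 = 16.8 and the supply price is (24 + 24)/6 = 8.
Deadweight loss = ½ · (16.8 - 8) · (48 - 24) = ½ · 8.8 · 24 = 105.6.

105.6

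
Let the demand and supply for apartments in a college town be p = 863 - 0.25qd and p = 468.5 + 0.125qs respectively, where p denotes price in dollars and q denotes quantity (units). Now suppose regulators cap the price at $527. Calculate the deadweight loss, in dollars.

Rearranging demand gives qd = 3452 - 4p; rearranging supply gives qs = 8p - 3748. Setting quantity demanded equal to quantity supplied, 3452 - 4p = 8p - 3748, gives p* = 600 and q* = 1052.
Because the ceiling (527) lies below the market-clearing price, it is binding.
At p = 527: qd = 3452 - 4·527 = 1344 and qs = 8·527 - 3748 = 468.
Quantity traded falls to 468. At q = 468 the demand price is (3452 - 468)/4 = 746 and the supply price is (3748 + 468)/8 = 527.
Deadweight loss = ½ · (746 - 527) · (1052 - 468) = ½ · 219 · 584 = 63948.

63948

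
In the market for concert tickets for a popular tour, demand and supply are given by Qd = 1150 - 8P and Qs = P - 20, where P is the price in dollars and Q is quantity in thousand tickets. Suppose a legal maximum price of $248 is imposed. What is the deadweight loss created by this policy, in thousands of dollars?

Setting quantity demanded equal to quantity supplied, 1150 - 8P = P - 20, gives P* = 130 and Q* = 110.
The ceiling of 248 is above the equilibrium price 130, so it is not binding; the market clears at P* = 130, Q* = 110.
Since the control does not bind, no trades are prevented and deadweight loss is zero.

0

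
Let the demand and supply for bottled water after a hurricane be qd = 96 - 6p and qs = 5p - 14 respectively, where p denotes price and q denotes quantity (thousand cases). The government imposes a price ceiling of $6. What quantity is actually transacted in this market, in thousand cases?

In a free market, 96 - 6p = 5p - 14 gives the equilibrium p* = 10, q* = 36.
Since 6 < 10, the ceiling is binding.
At p = 6: qd = 96 - 6·6 = 60 and qs = 5·6 - 14 = 16.
The quantity actually transacted is the short side, supply: 16.

16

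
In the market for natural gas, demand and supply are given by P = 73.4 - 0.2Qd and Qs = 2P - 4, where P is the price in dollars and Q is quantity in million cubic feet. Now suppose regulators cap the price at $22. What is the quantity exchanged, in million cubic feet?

40

Rearranging demand gives Qd = 367 - 5P. Setting quantity demanded equal to quantity supplied, 367 - 5P = 2P - 4, gives P* = 53 and Q* = 102.
Since 22 < 53, the ceiling is binding.
At P = 22: Qd = 367 - 5·22 = 257 and Qs = 2·22 - 4 = 40.
The quantity actually transacted is the short side, supply: 40.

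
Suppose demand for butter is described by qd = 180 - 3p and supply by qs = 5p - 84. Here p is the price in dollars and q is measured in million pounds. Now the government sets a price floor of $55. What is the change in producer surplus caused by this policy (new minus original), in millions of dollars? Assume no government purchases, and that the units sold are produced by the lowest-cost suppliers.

-105.6

Without the control the market clears where 180 - 3p = 5p - 84, i.e. p* = 33 and q* = 81.
Since 55 > 33, the floor is binding.
At p = 55: qd = 180 - 3·55 = 15 and qs = 5·55 - 84 = 191.
Producer surplus without the control is ½ · (33 - 16.8) · 81 = 656.1.
With the floor, 15 units are sold at 55. The supply price at q = 15 is 19.8, so PS = ½ · [(55 - 16.8) + (55 - 19.8)] · 15 = 550.5.
Change in producer surplus = 550.5 - 656.1 = -105.6.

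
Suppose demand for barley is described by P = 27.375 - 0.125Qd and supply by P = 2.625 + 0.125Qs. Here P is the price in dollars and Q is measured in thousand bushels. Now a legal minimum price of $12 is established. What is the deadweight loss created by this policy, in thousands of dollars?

0

Rearranging demand gives Qd = 219 - 8P; rearranging supply gives Qs = 8P - 21. In a free market, 219 - 8P = 8P - 21 gives the equilibrium P* = 15, Q* = 99.
Since 12 is below P* = 15, the floor does not bind and the free-market outcome prevails.
Since the control does not bind, no trades are prevented and deadweight loss is zero.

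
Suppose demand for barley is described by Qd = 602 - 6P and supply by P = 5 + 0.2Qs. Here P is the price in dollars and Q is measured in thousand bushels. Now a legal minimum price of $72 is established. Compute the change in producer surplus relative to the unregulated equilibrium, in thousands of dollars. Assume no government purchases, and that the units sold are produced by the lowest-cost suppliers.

Rearranging supply gives Qs = 5P - 25. Without the control the market clears where 602 - 6P = 5P - 25, i.e. P* = 57 and Q* = 260.
Because the floor (72) lies above the market-clearing price, it is binding.
At P = 72: Qd = 602 - 6·72 = 170 and Qs = 5·72 - 25 = 335.
Producer surplus without the control is ½ · (57 - 5) · 260 = 6760.
With the floor, 170 units are sold at 72. The supply price at Q = 170 is 39, so PS = ½ · [(72 - 5) + (72 - 39)] · 170 = 8500.
Change in producer surplus = 8500 - 6760 = 1740.

1740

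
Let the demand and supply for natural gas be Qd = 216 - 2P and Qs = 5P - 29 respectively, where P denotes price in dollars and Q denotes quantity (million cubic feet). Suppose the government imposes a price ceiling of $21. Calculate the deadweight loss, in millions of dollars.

In a free market, 216 - 2P = 5P - 29 gives the equilibrium P* = 35, Q* = 146.
Since 21 < 35, the ceiling is binding.
At P = 21: Qd = 216 - 2·21 = 174 and Qs = 5·21 - 29 = 76.
Quantity traded falls to 76. At Q = 76 the demand price is (216 - 76)/2 = 70 and the supply price is (29 + 76)/5 = 21.
Deadweight loss = ½ · (70 - 21) · (146 - 76) = ½ · 49 · 70 = 1715.

1715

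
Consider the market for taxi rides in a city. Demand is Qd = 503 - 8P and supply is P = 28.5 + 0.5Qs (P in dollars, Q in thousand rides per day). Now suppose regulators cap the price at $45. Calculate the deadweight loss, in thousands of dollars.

Rearranging supply gives Qs = 2P - 57. Equilibrium: 503 - 8P = 2P - 57, so 560 = 10P and P* = 56, Q* = 55.
The ceiling of 45 is below the equilibrium price 56, so it binds.
At P = 45: Qd = 503 - 8·45 = 143 and Qs = 2·45 - 57 = 33.
Quantity traded falls to 33. At Q = 33 the demand price is (503 - 33)/8 = 58.75 and the supply price is (57 + 33)/2 = 45.
Deadweight loss = ½ · (58.75 - 45) · (55 - 33) = ½ · 13.75 · 22 = 151.25.

151.25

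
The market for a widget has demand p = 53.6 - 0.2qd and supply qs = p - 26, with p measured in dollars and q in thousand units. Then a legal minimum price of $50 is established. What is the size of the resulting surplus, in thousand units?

6

Rearranging demand gives qd = 268 - 5p. Setting quantity demanded equal to quantity supplied, 268 - 5p = p - 26, gives p* = 49 and q* = 23.
Because the floor (50) lies above the market-clearing price, it is binding.
At p = 50: qd = 268 - 5·50 = 18 and qs = 50 - 26 = 24.
Surplus = qs - qd = 24 - 18 = 6.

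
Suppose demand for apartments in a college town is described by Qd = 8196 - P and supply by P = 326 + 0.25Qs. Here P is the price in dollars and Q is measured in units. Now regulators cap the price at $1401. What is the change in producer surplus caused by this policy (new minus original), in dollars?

-2643702

Rearranging supply gives Qs = 4P - 1304. In a free market, 8196 - P = 4P - 1304 gives the equilibrium P* = 1900, Q* = 6296.
The ceiling of 1401 is below the equilibrium price 1900, so it binds.
At P = 1401: Qd = 8196 - 1401 = 6795 and Qs = 4·1401 - 1304 = 4300.
Producer surplus without the control is ½ · (1900 - 326) · 6296 = 4954952.
With the ceiling, producers sell 4300 units at 1401, so PS = ½ · (1401 - 326) · 4300 = 2311250.
Change in producer surplus = 2311250 - 4954952 = -2643702.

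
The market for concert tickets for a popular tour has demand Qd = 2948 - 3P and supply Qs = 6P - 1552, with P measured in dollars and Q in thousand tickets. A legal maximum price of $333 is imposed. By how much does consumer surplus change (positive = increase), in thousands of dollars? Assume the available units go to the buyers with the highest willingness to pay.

-92852

Equilibrium: 2948 - 3P = 6P - 1552, so 4500 = 9P and P* = 500, Q* = 1448.
Because the ceiling (333) lies below the market-clearing price, it is binding.
At P = 333: Qd = 2948 - 3·333 = 1949 and Qs = 6·333 - 1552 = 446.
Consumer surplus without the control is ½ · (2948/3 - 500) · 1448 = 1048352/3.
With the ceiling, 446 units are sold at 333 (assume they go to the highest-value buyers). The demand price at Q = 446 is 834, so CS = ½ · [(2948/3 - 333) + (834 - 333)] · 446 = 769796/3.
Change in consumer surplus = 769796/3 - 1048352/3 = -92852.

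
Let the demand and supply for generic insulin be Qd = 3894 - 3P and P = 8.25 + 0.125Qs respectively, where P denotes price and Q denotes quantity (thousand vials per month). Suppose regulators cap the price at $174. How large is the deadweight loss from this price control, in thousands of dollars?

Rearranging supply gives Qs = 8P - 66. Equilibrium: 3894 - 3P = 8P - 66, so 3960 = 11P and P* = 360, Q* = 2814.
Since 174 < 360, the ceiling is binding.
At P = 174: Qd = 3894 - 3·174 = 3372 and Qs = 8·174 - 66 = 1326.
Quantity traded falls to 1326. At Q = 1326 the demand price is (3894 - 1326)/3 = 856 and the supply price is (66 + 1326)/8 = 174.
Deadweight loss = ½ · (856 - 174) · (2814 - 1326) = ½ · 682 · 1488 = 507408.

507408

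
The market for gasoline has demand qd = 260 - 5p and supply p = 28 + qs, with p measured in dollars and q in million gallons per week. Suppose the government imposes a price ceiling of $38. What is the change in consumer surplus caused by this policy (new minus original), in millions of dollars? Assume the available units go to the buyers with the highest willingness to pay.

90

Rearranging supply gives qs = p - 28. In a free market, 260 - 5p = p - 28 gives the equilibrium p* = 48, q* = 20.
Because the ceiling (38) lies below the market-clearing price, it is binding.
At p = 38: qd = 260 - 5·38 = 70 and qs = 38 - 28 = 10.
Consumer surplus without the control is ½ · (52 - 48) · 20 = 40.
With the ceiling, 10 units are sold at 38 (assume they go to the highest-value buyers). The demand price at q = 10 is 50, so CS = ½ · [(52 - 38) + (50 - 38)] · 10 = 130.
Change in consumer surplus = 130 - 40 = 90.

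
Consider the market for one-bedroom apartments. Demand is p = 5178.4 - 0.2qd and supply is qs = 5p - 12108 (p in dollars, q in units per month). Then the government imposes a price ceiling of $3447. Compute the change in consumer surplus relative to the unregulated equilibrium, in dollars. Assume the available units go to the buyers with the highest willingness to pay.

1498308.5

Rearranging demand gives qd = 25892 - 5p. Without the control the market clears where 25892 - 5p = 5p - 12108, i.e. p* = 3800 and q* = 6892.
Since 3447 < 3800, the ceiling is binding.
At p = 3447: qd = 25892 - 5·3447 = 8657 and qs = 5·3447 - 12108 = 5127.
Consumer surplus without the control is ½ · (5178.4 - 3800) · 6892 = 4749966.4.
With the ceiling, 5127 units are sold at 3447 (assume they go to the highest-value buyers). The demand price at q = 5127 is 4153, so CS = ½ · [(5178.4 - 3447) + (4153 - 3447)] · 5127 = 6248274.9.
Change in consumer surplus = 6248274.9 - 4749966.4 = 1498308.5.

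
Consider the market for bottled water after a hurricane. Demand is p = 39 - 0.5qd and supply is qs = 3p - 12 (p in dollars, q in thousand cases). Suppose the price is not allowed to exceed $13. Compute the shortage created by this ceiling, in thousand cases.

25

Rearranging demand gives qd = 78 - 2p. In a free market, 78 - 2p = 3p - 12 gives the equilibrium p* = 18, q* = 42.
Because the ceiling (13) lies below the market-clearing price, it is binding.
At p = 13: qd = 78 - 2·13 = 52 and qs = 3·13 - 12 = 27.
Shortage = qd - qs = 52 - 27 = 25.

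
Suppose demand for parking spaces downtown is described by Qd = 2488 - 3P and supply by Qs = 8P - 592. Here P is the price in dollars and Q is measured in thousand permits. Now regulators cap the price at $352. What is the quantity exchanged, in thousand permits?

1648

Equilibrium: 2488 - 3P = 8P - 592, so 3080 = 11P and P* = 280, Q* = 1648.
Since 352 is above P* = 280, the ceiling does not bind and the free-market outcome prevails.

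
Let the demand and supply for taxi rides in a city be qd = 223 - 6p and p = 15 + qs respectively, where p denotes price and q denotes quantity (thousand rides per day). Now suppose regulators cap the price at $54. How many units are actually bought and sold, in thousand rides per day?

Rearranging supply gives qs = p - 15. Without the control the market clears where 223 - 6p = p - 15, i.e. p* = 34 and q* = 19.
The ceiling of 54 is above the equilibrium price 34, so it is not binding; the market clears at p* = 34, q* = 19.

19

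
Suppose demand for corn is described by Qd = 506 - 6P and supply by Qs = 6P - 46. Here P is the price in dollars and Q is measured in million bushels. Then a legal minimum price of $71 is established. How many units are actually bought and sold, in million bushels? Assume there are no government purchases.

80

In a free market, 506 - 6P = 6P - 46 gives the equilibrium P* = 46, Q* = 230.
The floor of 71 is above the equilibrium price 46, so it binds.
At P = 71: Qd = 506 - 6·71 = 80 and Qs = 6·71 - 46 = 380.
The quantity actually transacted is the short side, demand: 80.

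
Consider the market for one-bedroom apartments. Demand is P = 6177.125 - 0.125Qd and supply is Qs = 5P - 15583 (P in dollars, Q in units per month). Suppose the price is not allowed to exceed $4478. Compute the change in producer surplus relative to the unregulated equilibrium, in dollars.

-4234464

Rearranging demand gives Qd = 49417 - 8P. In a free market, 49417 - 8P = 5P - 15583 gives the equilibrium P* = 5000, Q* = 9417.
Since 4478 < 5000, the ceiling is binding.
At P = 4478: Qd = 49417 - 8·4478 = 13593 and Qs = 5·4478 - 15583 = 6807.
Producer surplus without the control is ½ · (5000 - 3116.6) · 9417 = 8867988.9.
With the ceiling, producers sell 6807 units at 4478, so PS = ½ · (4478 - 3116.6) · 6807 = 4633524.9.
Change in producer surplus = 4633524.9 - 8867988.9 = -4234464.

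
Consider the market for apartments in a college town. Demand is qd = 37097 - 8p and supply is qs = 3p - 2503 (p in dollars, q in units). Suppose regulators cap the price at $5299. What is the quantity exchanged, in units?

Without the control the market clears where 37097 - 8p = 3p - 2503, i.e. p* = 3600 and q* = 8297.
The ceiling of 5299 is above the equilibrium price 3600, so it is not binding; the market clears at p* = 3600, q* = 8297.

8297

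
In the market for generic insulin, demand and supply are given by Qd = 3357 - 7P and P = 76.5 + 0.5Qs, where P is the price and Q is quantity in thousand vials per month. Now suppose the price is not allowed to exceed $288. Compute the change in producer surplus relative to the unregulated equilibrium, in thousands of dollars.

-53550

Rearranging supply gives Qs = 2P - 153. Without the control the market clears where 3357 - 7P = 2P - 153, i.e. P* = 390 and Q* = 627.
The ceiling of 288 is below the equilibrium price 390, so it binds.
At P = 288: Qd = 3357 - 7·288 = 1341 and Qs = 2·288 - 153 = 423.
Producer surplus without the control is ½ · (390 - 76.5) · 627 = 98282.25.
With the ceiling, producers sell 423 units at 288, so PS = ½ · (288 - 76.5) · 423 = 44732.25.
Change in producer surplus = 44732.25 - 98282.25 = -53550.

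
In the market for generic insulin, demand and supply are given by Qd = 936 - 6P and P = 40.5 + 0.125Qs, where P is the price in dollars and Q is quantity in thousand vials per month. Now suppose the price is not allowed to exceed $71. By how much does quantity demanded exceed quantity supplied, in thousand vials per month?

266

Rearranging supply gives Qs = 8P - 324. Without the control the market clears where 936 - 6P = 8P - 324, i.e. P* = 90 and Q* = 396.
Because the ceiling (71) lies below the market-clearing price, it is binding.
At P = 71: Qd = 936 - 6·71 = 510 and Qs = 8·71 - 324 = 244.
Shortage = Qd - Qs = 510 - 244 = 266.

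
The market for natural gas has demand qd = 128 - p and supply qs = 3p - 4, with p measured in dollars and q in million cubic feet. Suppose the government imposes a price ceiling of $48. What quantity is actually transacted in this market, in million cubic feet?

Equilibrium: 128 - p = 3p - 4, so 132 = 4p and p* = 33, q* = 95.
Since 48 is above p* = 33, the ceiling does not bind and the free-market outcome prevails.

95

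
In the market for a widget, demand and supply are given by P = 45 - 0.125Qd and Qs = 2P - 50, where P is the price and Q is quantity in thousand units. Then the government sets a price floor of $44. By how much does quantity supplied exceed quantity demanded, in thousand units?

30

Rearranging demand gives Qd = 360 - 8P. In a free market, 360 - 8P = 2P - 50 gives the equilibrium P* = 41, Q* = 32.
Because the floor (44) lies above the market-clearing price, it is binding.
At P = 44: Qd = 360 - 8·44 = 8 and Qs = 2·44 - 50 = 38.
Surplus = Qs - Qd = 38 - 8 = 30.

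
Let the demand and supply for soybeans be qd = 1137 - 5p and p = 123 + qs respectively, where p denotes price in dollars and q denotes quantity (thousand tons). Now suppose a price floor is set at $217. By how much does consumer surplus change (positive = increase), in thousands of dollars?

Rearranging supply gives qs = p - 123. Without the control the market clears where 1137 - 5p = p - 123, i.e. p* = 210 and q* = 87.
Because the floor (217) lies above the market-clearing price, it is binding.
At p = 217: qd = 1137 - 5·217 = 52 and qs = 217 - 123 = 94.
Consumer surplus without the control is ½ · (227.4 - 210) · 87 = 756.9.
With the floor, consumers buy 52 units at 217, so CS = ½ · (227.4 - 217) · 52 = 270.4.
Change in consumer surplus = 270.4 - 756.9 = -486.5.

-486.5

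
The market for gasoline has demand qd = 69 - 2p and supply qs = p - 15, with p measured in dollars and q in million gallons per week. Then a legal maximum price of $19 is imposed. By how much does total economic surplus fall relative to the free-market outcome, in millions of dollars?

Equilibrium: 69 - 2p = p - 15, so 84 = 3p and p* = 28, q* = 13.
Because the ceiling (19) lies below the market-clearing price, it is binding.
At p = 19: qd = 69 - 2·19 = 31 and qs = 19 - 15 = 4.
Quantity traded falls to 4. At q = 4 the demand price is (69 - 4)/2 = 32.5 and the supply price is 15 + 4 = 19.
Deadweight loss = ½ · (32.5 - 19) · (13 - 4) = ½ · 13.5 · 9 = 60.75.

60.75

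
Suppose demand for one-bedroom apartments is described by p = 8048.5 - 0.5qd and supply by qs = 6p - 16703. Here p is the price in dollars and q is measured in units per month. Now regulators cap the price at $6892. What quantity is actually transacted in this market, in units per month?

7897

Rearranging demand gives qd = 16097 - 2p. In a free market, 16097 - 2p = 6p - 16703 gives the equilibrium p* = 4100, q* = 7897.
The ceiling of 6892 is above the equilibrium price 4100, so it is not binding; the market clears at p* = 4100, q* = 7897.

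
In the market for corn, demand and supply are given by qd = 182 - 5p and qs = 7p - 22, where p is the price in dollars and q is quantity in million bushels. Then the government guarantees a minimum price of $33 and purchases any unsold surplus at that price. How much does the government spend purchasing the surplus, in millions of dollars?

Equilibrium: 182 - 5p = 7p - 22, so 204 = 12p and p* = 17, q* = 97.
The floor of 33 is above the equilibrium price 17, so it binds.
At p = 33: qd = 182 - 5·33 = 17 and qs = 7·33 - 22 = 209.
Surplus = qs - qd = 192.
Government expenditure = surplus × support price = 192 × 33 = 6336.

6336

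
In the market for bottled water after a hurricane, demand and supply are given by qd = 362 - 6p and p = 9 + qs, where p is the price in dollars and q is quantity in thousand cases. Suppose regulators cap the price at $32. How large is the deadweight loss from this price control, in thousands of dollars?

257.25

Rearranging supply gives qs = p - 9. Without the control the market clears where 362 - 6p = p - 9, i.e. p* = 53 and q* = 44.
Since 32 < 53, the ceiling is binding.
At p = 32: qd = 362 - 6·32 = 170 and qs = 32 - 9 = 23.
Quantity traded falls to 23. At q = 23 the demand price is (362 - 23)/6 = 56.5 and the supply price is 9 + 23 = 32.
Deadweight loss = ½ · (56.5 - 32) · (44 - 23) = ½ · 24.5 · 21 = 257.25.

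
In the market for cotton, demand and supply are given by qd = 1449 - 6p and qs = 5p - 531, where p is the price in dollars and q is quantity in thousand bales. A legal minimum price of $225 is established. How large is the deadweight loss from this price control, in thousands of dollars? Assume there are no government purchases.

Equilibrium: 1449 - 6p = 5p - 531, so 1980 = 11p and p* = 180, q* = 369.
Since 225 > 180, the floor is binding.
At p = 225: qd = 1449 - 6·225 = 99 and qs = 5·225 - 531 = 594.
Quantity traded falls to 99. At q = 99 the demand price is (1449 - 99)/6 = 225 and the supply price is (531 + 99)/5 = 126.
Deadweight loss = ½ · (225 - 126) · (369 - 99) = ½ · 99 · 270 = 13365.

13365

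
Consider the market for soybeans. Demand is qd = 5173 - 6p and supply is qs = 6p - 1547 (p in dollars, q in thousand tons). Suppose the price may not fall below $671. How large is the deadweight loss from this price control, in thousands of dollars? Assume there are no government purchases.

Without the control the market clears where 5173 - 6p = 6p - 1547, i.e. p* = 560 and q* = 1813.
Because the floor (671) lies above the market-clearing price, it is binding.
At p = 671: qd = 5173 - 6·671 = 1147 and qs = 6·671 - 1547 = 2479.
Quantity traded falls to 1147. At q = 1147 the demand price is (5173 - 1147)/6 = 671 and the supply price is (1547 + 1147)/6 = 449.
Deadweight loss = ½ · (671 - 449) · (1813 - 1147) = ½ · 222 · 666 = 73926.

73926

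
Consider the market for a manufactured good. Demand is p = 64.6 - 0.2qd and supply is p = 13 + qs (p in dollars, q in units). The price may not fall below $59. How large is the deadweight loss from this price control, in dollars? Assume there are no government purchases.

Rearranging demand gives qd = 323 - 5p; rearranging supply gives qs = p - 13. Equilibrium: 323 - 5p = p - 13, so 336 = 6p and p* = 56, q* = 43.
Because the floor (59) lies above the market-clearing price, it is binding.
At p = 59: qd = 323 - 5·59 = 28 and qs = 59 - 13 = 46.
Quantity traded falls to 28. At q = 28 the demand price is (323 - 28)/5 = 59 and the supply price is 13 + 28 = 41.
Deadweight loss = ½ · (59 - 41) · (43 - 28) = ½ · 18 · 15 = 135.

135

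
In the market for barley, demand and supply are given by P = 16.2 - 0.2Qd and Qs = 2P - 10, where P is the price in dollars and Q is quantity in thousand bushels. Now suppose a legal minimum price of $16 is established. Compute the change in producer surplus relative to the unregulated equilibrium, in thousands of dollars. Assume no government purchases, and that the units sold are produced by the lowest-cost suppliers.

Rearranging demand gives Qd = 81 - 5P. Equilibrium: 81 - 5P = 2P - 10, so 91 = 7P and P* = 13, Q* = 16.
Because the floor (16) lies above the market-clearing price, it is binding.
At P = 16: Qd = 81 - 5·16 = 1 and Qs = 2·16 - 10 = 22.
Producer surplus without the control is ½ · (13 - 5) · 16 = 64.
With the floor, 1 units are sold at 16. The supply price at Q = 1 is 5.5, so PS = ½ · [(16 - 5) + (16 - 5.5)] · 1 = 10.75.
Change in producer surplus = 10.75 - 64 = -53.25.

-53.25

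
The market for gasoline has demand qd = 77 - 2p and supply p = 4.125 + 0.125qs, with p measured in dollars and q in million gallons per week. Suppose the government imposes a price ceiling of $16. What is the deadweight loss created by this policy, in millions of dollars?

Rearranging supply gives qs = 8p - 33. Without the control the market clears where 77 - 2p = 8p - 33, i.e. p* = 11 and q* = 55.
The ceiling of 16 is above the equilibrium price 11, so it is not binding; the market clears at p* = 11, q* = 55.
Since the control does not bind, no trades are prevented and deadweight loss is zero.

0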